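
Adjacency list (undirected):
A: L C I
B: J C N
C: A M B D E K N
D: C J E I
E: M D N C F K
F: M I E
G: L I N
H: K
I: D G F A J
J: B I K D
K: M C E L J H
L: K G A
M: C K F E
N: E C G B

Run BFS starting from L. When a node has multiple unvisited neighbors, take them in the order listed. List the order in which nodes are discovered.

L -> K -> G -> A -> M -> C -> E -> J -> H -> I -> N -> F -> B -> D

Visit L; enqueue K, G, A → queue [K, G, A]
Visit K; enqueue M, C, E, J, H → queue [G, A, M, C, E, J, H]
Visit G; enqueue I, N → queue [A, M, C, E, J, H, I, N]
Visit A → queue [M, C, E, J, H, I, N]
Visit M; enqueue F → queue [C, E, J, H, I, N, F]
Visit C; enqueue B, D → queue [E, J, H, I, N, F, B, D]
Visit E → queue [J, H, I, N, F, B, D]
Visit J → queue [H, I, N, F, B, D]
Visit H → queue [I, N, F, B, D]
Visit I → queue [N, F, B, D]
Visit N → queue [F, B, D]
Visit F → queue [B, D]
Visit B → queue [D]
Visit D → queue []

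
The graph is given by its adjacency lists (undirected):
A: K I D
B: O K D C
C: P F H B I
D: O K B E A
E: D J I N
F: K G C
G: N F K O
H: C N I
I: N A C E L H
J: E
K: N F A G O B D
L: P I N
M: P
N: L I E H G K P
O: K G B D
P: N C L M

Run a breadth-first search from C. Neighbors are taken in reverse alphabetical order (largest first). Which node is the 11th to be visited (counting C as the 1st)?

Visit C; enqueue P, I, H, F, B → queue [P, I, H, F, B]
Visit P; enqueue N, M, L → queue [I, H, F, B, N, M, L]
Visit I; enqueue E, A → queue [H, F, B, N, M, L, E, A]
Visit H → queue [F, B, N, M, L, E, A]
Visit F; enqueue K, G → queue [B, N, M, L, E, A, K, G]
Visit B; enqueue O, D → queue [N, M, L, E, A, K, G, O, D]
Visit N → queue [M, L, E, A, K, G, O, D]
Visit M → queue [L, E, A, K, G, O, D]
Visit L → queue [E, A, K, G, O, D]
Visit E; enqueue J → queue [A, K, G, O, D, J]
Visit A → queue [K, G, O, D, J]
Visit K → queue [G, O, D, J]
Visit G → queue [O, D, J]
Visit O → queue [D, J]
Visit D → queue [J]
Visit J → queue []

Visit order: C, P, I, H, F, B, N, M, L, E, A, K, G, O, D, J

A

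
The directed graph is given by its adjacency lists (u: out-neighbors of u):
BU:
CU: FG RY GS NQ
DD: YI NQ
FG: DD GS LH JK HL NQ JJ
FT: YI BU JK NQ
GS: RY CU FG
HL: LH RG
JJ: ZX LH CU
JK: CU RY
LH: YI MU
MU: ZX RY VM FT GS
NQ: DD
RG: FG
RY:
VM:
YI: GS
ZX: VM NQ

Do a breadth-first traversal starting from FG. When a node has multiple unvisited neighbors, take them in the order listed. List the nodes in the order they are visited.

Visit FG; enqueue DD, GS, LH, JK, HL, NQ, JJ → queue [DD, GS, LH, JK, HL, NQ, JJ]
Visit DD; enqueue YI → queue [GS, LH, JK, HL, NQ, JJ, YI]
Visit GS; enqueue RY, CU → queue [LH, JK, HL, NQ, JJ, YI, RY, CU]
Visit LH; enqueue MU → queue [JK, HL, NQ, JJ, YI, RY, CU, MU]
Visit JK → queue [HL, NQ, JJ, YI, RY, CU, MU]
Visit HL; enqueue RG → queue [NQ, JJ, YI, RY, CU, MU, RG]
Visit NQ → queue [JJ, YI, RY, CU, MU, RG]
Visit JJ; enqueue ZX → queue [YI, RY, CU, MU, RG, ZX]
Visit YI → queue [RY, CU, MU, RG, ZX]
Visit RY → queue [CU, MU, RG, ZX]
Visit CU → queue [MU, RG, ZX]
Visit MU; enqueue VM, FT → queue [RG, ZX, VM, FT]
Visit RG → queue [ZX, VM, FT]
Visit ZX → queue [VM, FT]
Visit VM → queue [FT]
Visit FT; enqueue BU → queue [BU]
Visit BU → queue []

FG, DD, GS, LH, JK, HL, NQ, JJ, YI, RY, CU, MU, RG, ZX, VM, FT, BU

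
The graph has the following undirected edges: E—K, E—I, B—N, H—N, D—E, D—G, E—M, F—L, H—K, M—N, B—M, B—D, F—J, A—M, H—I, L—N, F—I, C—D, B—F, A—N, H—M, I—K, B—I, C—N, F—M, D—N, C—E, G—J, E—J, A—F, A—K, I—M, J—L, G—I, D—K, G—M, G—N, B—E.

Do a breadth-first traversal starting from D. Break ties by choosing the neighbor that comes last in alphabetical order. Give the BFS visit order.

D → N → K → G → E → C → B → M → L → H → A → I → J → F

Visit D; enqueue N, K, G, E, C, B → queue [N, K, G, E, C, B]
Visit N; enqueue M, L, H, A → queue [K, G, E, C, B, M, L, H, A]
Visit K; enqueue I → queue [G, E, C, B, M, L, H, A, I]
Visit G; enqueue J → queue [E, C, B, M, L, H, A, I, J]
Visit E → queue [C, B, M, L, H, A, I, J]
Visit C → queue [B, M, L, H, A, I, J]
Visit B; enqueue F → queue [M, L, H, A, I, J, F]
Visit M → queue [L, H, A, I, J, F]
Visit L → queue [H, A, I, J, F]
Visit H → queue [A, I, J, F]
Visit A → queue [I, J, F]
Visit I → queue [J, F]
Visit J → queue [F]
Visit F → queue []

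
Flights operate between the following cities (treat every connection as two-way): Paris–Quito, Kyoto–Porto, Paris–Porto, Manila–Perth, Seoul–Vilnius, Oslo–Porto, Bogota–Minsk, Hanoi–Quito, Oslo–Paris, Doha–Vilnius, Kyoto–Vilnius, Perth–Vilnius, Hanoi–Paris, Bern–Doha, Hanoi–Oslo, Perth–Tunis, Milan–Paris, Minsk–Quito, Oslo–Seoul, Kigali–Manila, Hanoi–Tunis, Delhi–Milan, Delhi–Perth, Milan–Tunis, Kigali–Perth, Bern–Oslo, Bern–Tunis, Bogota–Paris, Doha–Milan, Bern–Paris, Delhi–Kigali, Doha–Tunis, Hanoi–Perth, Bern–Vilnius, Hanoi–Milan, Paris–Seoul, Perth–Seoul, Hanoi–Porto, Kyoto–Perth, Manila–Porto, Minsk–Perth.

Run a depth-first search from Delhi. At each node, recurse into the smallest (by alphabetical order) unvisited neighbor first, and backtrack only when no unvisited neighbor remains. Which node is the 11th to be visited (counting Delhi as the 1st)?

Visit Delhi
Delhi → Kigali
Kigali → Manila
Manila → Perth
Perth → Hanoi
Hanoi → Milan
Milan → Doha
Doha → Bern
Bern → Oslo
Oslo → Paris
Paris → Bogota
Bogota → Minsk
Minsk → Quito
Paris → Porto
Porto → Kyoto
Kyoto → Vilnius
Vilnius → Seoul
Bern → Tunis

Visit order: Delhi, Kigali, Manila, Perth, Hanoi, Milan, Doha, Bern, Oslo, Paris, Bogota, Minsk, Quito, Porto, Kyoto, Vilnius, Seoul, Tunis

Bogota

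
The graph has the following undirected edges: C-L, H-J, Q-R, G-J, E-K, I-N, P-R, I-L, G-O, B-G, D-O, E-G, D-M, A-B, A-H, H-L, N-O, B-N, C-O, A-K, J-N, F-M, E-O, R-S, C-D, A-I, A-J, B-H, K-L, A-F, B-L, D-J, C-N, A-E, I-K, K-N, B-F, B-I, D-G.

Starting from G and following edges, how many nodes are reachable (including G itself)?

15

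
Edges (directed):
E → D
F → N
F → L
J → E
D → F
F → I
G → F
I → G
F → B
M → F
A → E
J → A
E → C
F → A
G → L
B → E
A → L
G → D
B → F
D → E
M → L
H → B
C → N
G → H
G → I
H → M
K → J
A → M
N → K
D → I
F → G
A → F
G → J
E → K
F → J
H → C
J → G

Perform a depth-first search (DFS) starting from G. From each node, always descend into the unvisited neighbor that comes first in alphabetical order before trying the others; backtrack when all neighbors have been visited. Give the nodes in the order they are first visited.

G, D, E, C, N, K, J, A, F, B, I, L, M, H

Visit G
G → D
D → E
E → C
C → N
N → K
K → J
J → A
A → F
F → B
F → I
F → L
A → M
G → H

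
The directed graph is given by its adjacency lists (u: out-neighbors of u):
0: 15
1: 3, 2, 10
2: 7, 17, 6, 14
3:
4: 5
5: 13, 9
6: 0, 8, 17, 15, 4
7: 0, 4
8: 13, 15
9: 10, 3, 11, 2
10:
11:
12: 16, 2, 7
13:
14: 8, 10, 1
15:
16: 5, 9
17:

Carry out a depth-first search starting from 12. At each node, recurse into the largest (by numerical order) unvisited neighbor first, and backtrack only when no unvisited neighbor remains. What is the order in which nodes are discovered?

12 16 9 11 10 3 2 17 14 8 15 13 1 7 4 5 0 6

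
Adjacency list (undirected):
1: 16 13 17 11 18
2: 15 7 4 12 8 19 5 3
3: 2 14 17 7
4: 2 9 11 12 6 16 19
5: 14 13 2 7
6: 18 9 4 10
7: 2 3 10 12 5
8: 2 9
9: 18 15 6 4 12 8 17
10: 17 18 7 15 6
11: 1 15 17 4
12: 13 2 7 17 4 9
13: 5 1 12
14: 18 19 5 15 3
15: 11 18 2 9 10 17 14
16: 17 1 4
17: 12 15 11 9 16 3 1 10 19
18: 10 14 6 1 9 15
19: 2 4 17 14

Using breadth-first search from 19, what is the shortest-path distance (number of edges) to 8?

2

Level 0: 19
Level 1: 2, 4, 14, 17
Level 2: 1, 3, 5, 6, 7, 8, 9, 10, 11, 12, 15, 16, 18
Level 3: 13
8 first appears at level 2.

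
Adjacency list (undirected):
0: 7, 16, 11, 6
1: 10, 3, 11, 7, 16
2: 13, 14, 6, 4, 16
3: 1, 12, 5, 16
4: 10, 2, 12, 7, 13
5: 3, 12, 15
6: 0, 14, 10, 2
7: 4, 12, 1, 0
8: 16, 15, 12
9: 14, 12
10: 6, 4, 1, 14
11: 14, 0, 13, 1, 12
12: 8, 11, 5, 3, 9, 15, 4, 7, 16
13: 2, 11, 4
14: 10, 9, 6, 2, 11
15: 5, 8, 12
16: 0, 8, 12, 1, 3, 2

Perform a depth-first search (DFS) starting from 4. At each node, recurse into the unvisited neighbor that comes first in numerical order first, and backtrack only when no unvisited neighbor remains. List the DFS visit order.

4, 2, 6, 0, 7, 1, 3, 5, 12, 8, 15, 16, 9, 14, 10, 11, 13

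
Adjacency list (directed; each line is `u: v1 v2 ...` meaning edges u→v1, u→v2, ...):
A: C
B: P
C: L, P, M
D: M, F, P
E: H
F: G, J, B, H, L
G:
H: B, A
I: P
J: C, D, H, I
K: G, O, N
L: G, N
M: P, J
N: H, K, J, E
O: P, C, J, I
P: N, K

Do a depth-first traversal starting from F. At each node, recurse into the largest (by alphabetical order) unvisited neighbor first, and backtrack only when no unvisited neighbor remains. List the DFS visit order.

F, L, N, K, O, P, J, I, H, B, A, C, M, D, G, E

Visit F
F → L
L → N
N → K
K → O
O → P
O → J
J → I
J → H
H → B
H → A
A → C
C → M
J → D
K → G
N → E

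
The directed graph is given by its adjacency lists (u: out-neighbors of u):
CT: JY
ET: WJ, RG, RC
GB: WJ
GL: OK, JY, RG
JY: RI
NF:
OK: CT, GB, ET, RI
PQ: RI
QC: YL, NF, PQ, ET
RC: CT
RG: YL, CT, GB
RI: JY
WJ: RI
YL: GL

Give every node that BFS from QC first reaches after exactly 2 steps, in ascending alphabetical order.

GL, RC, RG, RI, WJ

Level 0: QC
Level 1: ET, NF, PQ, YL
Level 2: GL, RC, RG, RI, WJ
Level 3: CT, GB, JY, OK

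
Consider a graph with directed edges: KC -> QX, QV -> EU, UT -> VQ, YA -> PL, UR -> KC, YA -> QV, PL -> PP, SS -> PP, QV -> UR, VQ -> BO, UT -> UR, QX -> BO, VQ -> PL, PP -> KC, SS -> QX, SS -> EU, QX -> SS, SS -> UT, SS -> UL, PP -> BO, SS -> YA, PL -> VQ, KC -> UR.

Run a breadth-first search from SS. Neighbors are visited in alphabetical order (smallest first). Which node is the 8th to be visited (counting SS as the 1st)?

Visit SS; enqueue EU, PP, QX, UL, UT, YA → queue [EU, PP, QX, UL, UT, YA]
Visit EU → queue [PP, QX, UL, UT, YA]
Visit PP; enqueue BO, KC → queue [QX, UL, UT, YA, BO, KC]
Visit QX → queue [UL, UT, YA, BO, KC]
Visit UL → queue [UT, YA, BO, KC]
Visit UT; enqueue UR, VQ → queue [YA, BO, KC, UR, VQ]
Visit YA; enqueue PL, QV → queue [BO, KC, UR, VQ, PL, QV]
Visit BO → queue [KC, UR, VQ, PL, QV]
Visit KC → queue [UR, VQ, PL, QV]
Visit UR → queue [VQ, PL, QV]
Visit VQ → queue [PL, QV]
Visit PL → queue [QV]
Visit QV → queue []

Visit order: SS, EU, PP, QX, UL, UT, YA, BO, KC, UR, VQ, PL, QV

BO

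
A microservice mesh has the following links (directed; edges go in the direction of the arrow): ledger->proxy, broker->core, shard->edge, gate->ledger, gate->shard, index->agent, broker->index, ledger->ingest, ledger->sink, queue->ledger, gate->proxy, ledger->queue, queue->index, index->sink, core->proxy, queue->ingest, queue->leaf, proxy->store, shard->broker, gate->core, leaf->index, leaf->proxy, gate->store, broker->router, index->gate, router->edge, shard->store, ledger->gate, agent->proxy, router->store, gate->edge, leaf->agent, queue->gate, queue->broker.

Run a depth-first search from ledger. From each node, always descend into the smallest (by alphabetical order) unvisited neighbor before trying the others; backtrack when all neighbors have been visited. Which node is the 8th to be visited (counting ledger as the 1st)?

Visit ledger
ledger → gate
gate → core
core → proxy
proxy → store
gate → edge
gate → shard
shard → broker
broker → index
index → agent
index → sink
broker → router
ledger → ingest
ledger → queue
queue → leaf

Visit order: ledger, gate, core, proxy, store, edge, shard, broker, index, agent, sink, router, ingest, queue, leaf

broker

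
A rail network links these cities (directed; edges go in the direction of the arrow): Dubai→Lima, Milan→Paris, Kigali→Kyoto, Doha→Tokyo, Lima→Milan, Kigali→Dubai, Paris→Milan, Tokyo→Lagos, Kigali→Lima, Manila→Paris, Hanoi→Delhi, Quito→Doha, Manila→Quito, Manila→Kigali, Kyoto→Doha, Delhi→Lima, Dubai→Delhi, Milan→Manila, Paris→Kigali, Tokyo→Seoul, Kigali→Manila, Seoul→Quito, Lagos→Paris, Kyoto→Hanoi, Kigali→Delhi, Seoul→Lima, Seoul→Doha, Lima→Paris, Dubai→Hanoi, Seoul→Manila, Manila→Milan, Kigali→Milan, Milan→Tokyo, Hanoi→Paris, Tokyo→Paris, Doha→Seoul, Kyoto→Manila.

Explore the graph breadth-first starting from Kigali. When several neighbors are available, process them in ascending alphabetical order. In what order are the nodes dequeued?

Visit Kigali; enqueue Delhi, Dubai, Kyoto, Lima, Manila, Milan → queue [Delhi, Dubai, Kyoto, Lima, Manila, Milan]
Visit Delhi → queue [Dubai, Kyoto, Lima, Manila, Milan]
Visit Dubai; enqueue Hanoi → queue [Kyoto, Lima, Manila, Milan, Hanoi]
Visit Kyoto; enqueue Doha → queue [Lima, Manila, Milan, Hanoi, Doha]
Visit Lima; enqueue Paris → queue [Manila, Milan, Hanoi, Doha, Paris]
Visit Manila; enqueue Quito → queue [Milan, Hanoi, Doha, Paris, Quito]
Visit Milan; enqueue Tokyo → queue [Hanoi, Doha, Paris, Quito, Tokyo]
Visit Hanoi → queue [Doha, Paris, Quito, Tokyo]
Visit Doha; enqueue Seoul → queue [Paris, Quito, Tokyo, Seoul]
Visit Paris → queue [Quito, Tokyo, Seoul]
Visit Quito → queue [Tokyo, Seoul]
Visit Tokyo; enqueue Lagos → queue [Seoul, Lagos]
Visit Seoul → queue [Lagos]
Visit Lagos → queue []

Kigali → Delhi → Dubai → Kyoto → Lima → Manila → Milan → Hanoi → Doha → Paris → Quito → Tokyo → Seoul → Lagos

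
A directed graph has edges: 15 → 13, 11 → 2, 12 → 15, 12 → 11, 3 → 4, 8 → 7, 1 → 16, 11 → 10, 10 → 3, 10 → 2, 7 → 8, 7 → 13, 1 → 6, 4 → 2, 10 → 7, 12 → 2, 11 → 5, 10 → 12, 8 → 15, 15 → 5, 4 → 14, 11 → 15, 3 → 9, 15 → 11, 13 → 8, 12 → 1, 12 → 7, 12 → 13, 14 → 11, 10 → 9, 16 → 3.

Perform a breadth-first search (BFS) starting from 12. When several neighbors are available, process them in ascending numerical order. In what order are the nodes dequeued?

Visit 12; enqueue 1, 2, 7, 11, 13, 15 → queue [1, 2, 7, 11, 13, 15]
Visit 1; enqueue 6, 16 → queue [2, 7, 11, 13, 15, 6, 16]
Visit 2 → queue [7, 11, 13, 15, 6, 16]
Visit 7; enqueue 8 → queue [11, 13, 15, 6, 16, 8]
Visit 11; enqueue 5, 10 → queue [13, 15, 6, 16, 8, 5, 10]
Visit 13 → queue [15, 6, 16, 8, 5, 10]
Visit 15 → queue [6, 16, 8, 5, 10]
Visit 6 → queue [16, 8, 5, 10]
Visit 16; enqueue 3 → queue [8, 5, 10, 3]
Visit 8 → queue [5, 10, 3]
Visit 5 → queue [10, 3]
Visit 10; enqueue 9 → queue [3, 9]
Visit 3; enqueue 4 → queue [9, 4]
Visit 9 → queue [4]
Visit 4; enqueue 14 → queue [14]
Visit 14 → queue []

12, 1, 2, 7, 11, 13, 15, 6, 16, 8, 5, 10, 3, 9, 4, 14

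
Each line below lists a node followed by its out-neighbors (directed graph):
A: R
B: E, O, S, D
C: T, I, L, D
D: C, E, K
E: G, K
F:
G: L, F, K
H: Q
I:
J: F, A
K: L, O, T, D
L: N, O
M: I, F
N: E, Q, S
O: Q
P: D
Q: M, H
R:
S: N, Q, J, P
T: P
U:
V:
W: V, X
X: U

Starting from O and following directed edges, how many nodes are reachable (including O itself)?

6

BFS from O visits: O, Q, M, H, I, F
Reachable nodes: 6 of 24 total.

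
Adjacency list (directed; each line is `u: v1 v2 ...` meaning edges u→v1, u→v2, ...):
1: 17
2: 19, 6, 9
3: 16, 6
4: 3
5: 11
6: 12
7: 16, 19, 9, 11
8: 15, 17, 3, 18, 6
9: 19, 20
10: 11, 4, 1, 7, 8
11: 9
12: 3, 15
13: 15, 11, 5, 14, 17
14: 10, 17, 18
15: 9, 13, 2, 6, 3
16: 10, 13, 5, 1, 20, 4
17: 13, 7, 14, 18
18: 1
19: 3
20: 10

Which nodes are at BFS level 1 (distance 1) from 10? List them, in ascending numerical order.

1, 4, 7, 8, 11

Level 0: 10
Level 1: 1, 4, 7, 8, 11
Level 2: 3, 6, 9, 15, 16, 17, 18, 19
Level 3: 2, 5, 12, 13, 14, 20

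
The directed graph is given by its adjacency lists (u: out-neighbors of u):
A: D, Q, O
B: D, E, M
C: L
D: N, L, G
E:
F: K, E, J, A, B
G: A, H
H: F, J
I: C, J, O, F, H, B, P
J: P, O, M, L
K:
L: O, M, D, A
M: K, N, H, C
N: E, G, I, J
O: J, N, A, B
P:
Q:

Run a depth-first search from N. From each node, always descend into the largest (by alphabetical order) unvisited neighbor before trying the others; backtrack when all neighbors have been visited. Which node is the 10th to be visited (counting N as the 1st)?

E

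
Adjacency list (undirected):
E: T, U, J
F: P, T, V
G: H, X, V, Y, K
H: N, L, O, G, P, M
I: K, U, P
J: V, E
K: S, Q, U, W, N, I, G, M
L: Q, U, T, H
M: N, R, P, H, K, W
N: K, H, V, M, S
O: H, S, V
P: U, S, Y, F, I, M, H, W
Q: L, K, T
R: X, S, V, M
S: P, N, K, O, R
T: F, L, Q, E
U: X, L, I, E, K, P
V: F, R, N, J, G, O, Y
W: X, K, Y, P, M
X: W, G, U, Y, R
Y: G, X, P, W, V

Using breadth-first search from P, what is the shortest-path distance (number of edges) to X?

2

Level 0: P
Level 1: F, H, I, M, S, U, W, Y
Level 2: E, G, K, L, N, O, R, T, V, X
Level 3: J, Q
X first appears at level 2.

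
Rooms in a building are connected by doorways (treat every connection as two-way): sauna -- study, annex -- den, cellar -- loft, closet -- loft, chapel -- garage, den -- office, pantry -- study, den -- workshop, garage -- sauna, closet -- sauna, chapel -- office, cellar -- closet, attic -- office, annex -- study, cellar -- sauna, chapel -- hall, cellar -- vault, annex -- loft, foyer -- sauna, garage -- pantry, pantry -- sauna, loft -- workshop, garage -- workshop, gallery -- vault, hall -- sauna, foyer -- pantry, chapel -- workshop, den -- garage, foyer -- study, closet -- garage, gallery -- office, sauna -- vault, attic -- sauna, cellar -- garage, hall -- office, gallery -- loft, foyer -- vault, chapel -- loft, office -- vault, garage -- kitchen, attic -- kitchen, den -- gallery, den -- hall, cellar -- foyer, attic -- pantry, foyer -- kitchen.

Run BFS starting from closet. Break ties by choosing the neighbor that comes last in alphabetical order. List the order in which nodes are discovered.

closet -> sauna -> loft -> garage -> cellar -> vault -> study -> pantry -> hall -> foyer -> attic -> workshop -> gallery -> chapel -> annex -> kitchen -> den -> office

Visit closet; enqueue sauna, loft, garage, cellar → queue [sauna, loft, garage, cellar]
Visit sauna; enqueue vault, study, pantry, hall, foyer, attic → queue [loft, garage, cellar, vault, study, pantry, hall, foyer, attic]
Visit loft; enqueue workshop, gallery, chapel, annex → queue [garage, cellar, vault, study, pantry, hall, foyer, attic, workshop, gallery, chapel, annex]
Visit garage; enqueue kitchen, den → queue [cellar, vault, study, pantry, hall, foyer, attic, workshop, gallery, chapel, annex, kitchen, den]
Visit cellar → queue [vault, study, pantry, hall, foyer, attic, workshop, gallery, chapel, annex, kitchen, den]
Visit vault; enqueue office → queue [study, pantry, hall, foyer, attic, workshop, gallery, chapel, annex, kitchen, den, office]
Visit study → queue [pantry, hall, foyer, attic, workshop, gallery, chapel, annex, kitchen, den, office]
Visit pantry → queue [hall, foyer, attic, workshop, gallery, chapel, annex, kitchen, den, office]
Visit hall → queue [foyer, attic, workshop, gallery, chapel, annex, kitchen, den, office]
Visit foyer → queue [attic, workshop, gallery, chapel, annex, kitchen, den, office]
Visit attic → queue [workshop, gallery, chapel, annex, kitchen, den, office]
Visit workshop → queue [gallery, chapel, annex, kitchen, den, office]
Visit gallery → queue [chapel, annex, kitchen, den, office]
Visit chapel → queue [annex, kitchen, den, office]
Visit annex → queue [kitchen, den, office]
Visit kitchen → queue [den, office]
Visit den → queue [office]
Visit office → queue []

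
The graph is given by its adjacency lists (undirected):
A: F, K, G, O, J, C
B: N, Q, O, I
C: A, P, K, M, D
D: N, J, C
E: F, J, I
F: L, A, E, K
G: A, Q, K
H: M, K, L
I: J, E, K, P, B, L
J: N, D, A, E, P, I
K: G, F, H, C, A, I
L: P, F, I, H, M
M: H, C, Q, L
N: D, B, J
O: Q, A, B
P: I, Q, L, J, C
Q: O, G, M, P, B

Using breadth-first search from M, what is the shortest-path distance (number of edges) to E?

3

Level 0: M
Level 1: C, H, L, Q
Level 2: A, B, D, F, G, I, K, O, P
Level 3: E, J, N
E first appears at level 3.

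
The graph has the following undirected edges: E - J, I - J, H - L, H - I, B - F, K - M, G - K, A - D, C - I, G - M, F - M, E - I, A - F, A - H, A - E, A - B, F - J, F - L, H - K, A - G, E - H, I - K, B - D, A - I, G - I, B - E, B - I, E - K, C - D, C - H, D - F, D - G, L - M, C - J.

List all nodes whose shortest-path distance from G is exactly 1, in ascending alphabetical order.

Level 0: G
Level 1: A, D, I, K, M
Level 2: B, C, E, F, H, J, L

A, D, I, K, M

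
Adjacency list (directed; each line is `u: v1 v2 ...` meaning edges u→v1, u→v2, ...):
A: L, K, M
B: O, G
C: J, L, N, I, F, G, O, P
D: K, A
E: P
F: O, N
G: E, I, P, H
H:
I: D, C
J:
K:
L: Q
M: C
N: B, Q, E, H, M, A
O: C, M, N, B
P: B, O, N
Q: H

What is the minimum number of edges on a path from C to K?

Level 0: C
Level 1: F, G, I, J, L, N, O, P
Level 2: A, B, D, E, H, M, Q
Level 3: K
K first appears at level 3.

3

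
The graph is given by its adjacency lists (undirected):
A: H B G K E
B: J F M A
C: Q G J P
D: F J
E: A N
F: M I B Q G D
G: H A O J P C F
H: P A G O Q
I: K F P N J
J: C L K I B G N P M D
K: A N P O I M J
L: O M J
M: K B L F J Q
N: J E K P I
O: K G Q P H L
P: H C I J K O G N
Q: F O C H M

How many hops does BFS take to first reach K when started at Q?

2

Level 0: Q
Level 1: C, F, H, M, O
Level 2: A, B, D, G, I, J, K, L, P
Level 3: E, N
K first appears at level 2.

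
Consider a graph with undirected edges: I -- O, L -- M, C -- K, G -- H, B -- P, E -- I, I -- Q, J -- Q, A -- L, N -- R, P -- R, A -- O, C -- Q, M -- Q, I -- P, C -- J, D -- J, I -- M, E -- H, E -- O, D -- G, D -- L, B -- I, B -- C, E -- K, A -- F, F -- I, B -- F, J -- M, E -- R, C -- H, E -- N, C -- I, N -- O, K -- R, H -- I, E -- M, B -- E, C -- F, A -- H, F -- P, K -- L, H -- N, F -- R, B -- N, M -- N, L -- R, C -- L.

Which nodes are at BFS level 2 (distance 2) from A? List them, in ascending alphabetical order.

B, C, D, E, G, I, K, M, N, P, R

Level 0: A
Level 1: F, H, L, O
Level 2: B, C, D, E, G, I, K, M, N, P, R
Level 3: J, Q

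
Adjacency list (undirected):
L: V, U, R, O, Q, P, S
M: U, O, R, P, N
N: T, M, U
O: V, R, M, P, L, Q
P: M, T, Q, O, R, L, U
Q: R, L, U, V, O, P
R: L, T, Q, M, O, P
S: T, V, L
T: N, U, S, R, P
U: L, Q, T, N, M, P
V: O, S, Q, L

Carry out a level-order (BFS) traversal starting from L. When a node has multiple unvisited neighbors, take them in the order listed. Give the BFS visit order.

L -> V -> U -> R -> O -> Q -> P -> S -> T -> N -> M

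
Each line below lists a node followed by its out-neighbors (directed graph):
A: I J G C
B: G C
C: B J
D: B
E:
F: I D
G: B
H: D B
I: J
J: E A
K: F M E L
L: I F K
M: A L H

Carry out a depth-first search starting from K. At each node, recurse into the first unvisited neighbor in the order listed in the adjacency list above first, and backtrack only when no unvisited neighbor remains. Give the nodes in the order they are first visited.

Visit K
K → F
F → I
I → J
J → E
J → A
A → G
G → B
B → C
F → D
K → M
M → L
M → H

K F I J E A G B C D M L H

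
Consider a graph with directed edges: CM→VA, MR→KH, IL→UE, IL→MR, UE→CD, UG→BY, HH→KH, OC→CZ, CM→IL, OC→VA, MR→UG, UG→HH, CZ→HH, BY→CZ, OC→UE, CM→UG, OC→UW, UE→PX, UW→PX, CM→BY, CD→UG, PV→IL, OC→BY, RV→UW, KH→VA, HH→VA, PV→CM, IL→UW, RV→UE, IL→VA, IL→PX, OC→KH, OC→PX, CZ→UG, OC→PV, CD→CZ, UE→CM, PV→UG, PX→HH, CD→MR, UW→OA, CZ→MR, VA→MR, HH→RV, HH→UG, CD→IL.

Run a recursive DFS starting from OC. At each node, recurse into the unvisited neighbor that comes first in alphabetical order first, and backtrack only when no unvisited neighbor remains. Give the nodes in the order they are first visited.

OC BY CZ HH KH VA MR UG RV UE CD IL PX UW OA CM PV

Visit OC
OC → BY
BY → CZ
CZ → HH
HH → KH
KH → VA
VA → MR
MR → UG
HH → RV
RV → UE
UE → CD
CD → IL
IL → PX
IL → UW
UW → OA
UE → CM
OC → PV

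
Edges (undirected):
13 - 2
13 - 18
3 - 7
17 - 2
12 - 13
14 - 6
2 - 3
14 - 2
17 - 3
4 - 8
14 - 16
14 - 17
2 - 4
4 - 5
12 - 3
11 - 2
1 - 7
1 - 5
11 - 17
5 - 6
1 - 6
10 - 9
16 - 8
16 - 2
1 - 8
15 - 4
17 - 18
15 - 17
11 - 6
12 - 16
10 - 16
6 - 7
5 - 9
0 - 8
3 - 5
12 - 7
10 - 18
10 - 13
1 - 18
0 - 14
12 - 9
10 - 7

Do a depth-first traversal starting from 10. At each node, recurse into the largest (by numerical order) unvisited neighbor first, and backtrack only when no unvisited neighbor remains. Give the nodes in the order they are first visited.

Visit 10
10 → 18
18 → 17
17 → 15
15 → 4
4 → 8
8 → 16
16 → 14
14 → 6
6 → 11
11 → 2
2 → 13
13 → 12
12 → 9
9 → 5
5 → 3
3 → 7
7 → 1
14 → 0

10 -> 18 -> 17 -> 15 -> 4 -> 8 -> 16 -> 14 -> 6 -> 11 -> 2 -> 13 -> 12 -> 9 -> 5 -> 3 -> 7 -> 1 -> 0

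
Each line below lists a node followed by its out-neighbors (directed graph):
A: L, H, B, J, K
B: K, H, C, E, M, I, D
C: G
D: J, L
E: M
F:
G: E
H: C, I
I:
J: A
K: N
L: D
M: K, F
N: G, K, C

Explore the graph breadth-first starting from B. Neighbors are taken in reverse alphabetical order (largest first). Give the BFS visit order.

Visit B; enqueue M, K, I, H, E, D, C → queue [M, K, I, H, E, D, C]
Visit M; enqueue F → queue [K, I, H, E, D, C, F]
Visit K; enqueue N → queue [I, H, E, D, C, F, N]
Visit I → queue [H, E, D, C, F, N]
Visit H → queue [E, D, C, F, N]
Visit E → queue [D, C, F, N]
Visit D; enqueue L, J → queue [C, F, N, L, J]
Visit C; enqueue G → queue [F, N, L, J, G]
Visit F → queue [N, L, J, G]
Visit N → queue [L, J, G]
Visit L → queue [J, G]
Visit J; enqueue A → queue [G, A]
Visit G → queue [A]
Visit A → queue []

B M K I H E D C F N L J G A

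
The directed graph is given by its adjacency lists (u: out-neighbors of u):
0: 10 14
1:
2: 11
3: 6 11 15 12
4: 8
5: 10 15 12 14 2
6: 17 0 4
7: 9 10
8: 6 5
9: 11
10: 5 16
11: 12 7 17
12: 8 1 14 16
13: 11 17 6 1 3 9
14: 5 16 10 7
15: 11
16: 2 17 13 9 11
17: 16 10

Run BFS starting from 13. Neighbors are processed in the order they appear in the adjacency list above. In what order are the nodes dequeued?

13, 11, 17, 6, 1, 3, 9, 12, 7, 16, 10, 0, 4, 15, 8, 14, 2, 5

Visit 13; enqueue 11, 17, 6, 1, 3, 9 → queue [11, 17, 6, 1, 3, 9]
Visit 11; enqueue 12, 7 → queue [17, 6, 1, 3, 9, 12, 7]
Visit 17; enqueue 16, 10 → queue [6, 1, 3, 9, 12, 7, 16, 10]
Visit 6; enqueue 0, 4 → queue [1, 3, 9, 12, 7, 16, 10, 0, 4]
Visit 1 → queue [3, 9, 12, 7, 16, 10, 0, 4]
Visit 3; enqueue 15 → queue [9, 12, 7, 16, 10, 0, 4, 15]
Visit 9 → queue [12, 7, 16, 10, 0, 4, 15]
Visit 12; enqueue 8, 14 → queue [7, 16, 10, 0, 4, 15, 8, 14]
Visit 7 → queue [16, 10, 0, 4, 15, 8, 14]
Visit 16; enqueue 2 → queue [10, 0, 4, 15, 8, 14, 2]
Visit 10; enqueue 5 → queue [0, 4, 15, 8, 14, 2, 5]
Visit 0 → queue [4, 15, 8, 14, 2, 5]
Visit 4 → queue [15, 8, 14, 2, 5]
Visit 15 → queue [8, 14, 2, 5]
Visit 8 → queue [14, 2, 5]
Visit 14 → queue [2, 5]
Visit 2 → queue [5]
Visit 5 → queue []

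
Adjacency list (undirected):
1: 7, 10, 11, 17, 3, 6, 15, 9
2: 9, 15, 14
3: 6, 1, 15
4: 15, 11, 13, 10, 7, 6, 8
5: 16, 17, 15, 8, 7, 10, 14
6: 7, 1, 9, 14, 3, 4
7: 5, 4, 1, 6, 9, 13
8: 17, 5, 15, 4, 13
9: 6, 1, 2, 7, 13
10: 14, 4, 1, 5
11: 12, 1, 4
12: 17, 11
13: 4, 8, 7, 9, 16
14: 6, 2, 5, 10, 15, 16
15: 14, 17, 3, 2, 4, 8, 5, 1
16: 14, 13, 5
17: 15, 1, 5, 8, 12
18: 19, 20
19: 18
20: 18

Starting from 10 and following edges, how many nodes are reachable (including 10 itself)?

17

BFS from 10 visits: 10, 14, 5, 4, 1, 16, 15, 6, 2, 17, 8, 7, 13, 11, 9, 3, 12
Reachable nodes: 17 of 20 total.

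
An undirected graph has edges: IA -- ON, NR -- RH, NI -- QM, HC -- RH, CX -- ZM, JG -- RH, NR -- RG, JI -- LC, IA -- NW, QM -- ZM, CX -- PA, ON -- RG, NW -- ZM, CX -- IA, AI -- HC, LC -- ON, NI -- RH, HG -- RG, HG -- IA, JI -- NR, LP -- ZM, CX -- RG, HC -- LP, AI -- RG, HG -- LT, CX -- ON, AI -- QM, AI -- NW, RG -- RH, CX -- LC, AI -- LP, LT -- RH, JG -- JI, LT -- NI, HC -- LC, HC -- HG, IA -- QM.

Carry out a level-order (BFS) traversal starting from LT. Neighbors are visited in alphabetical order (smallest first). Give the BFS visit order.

LT → HG → NI → RH → HC → IA → RG → QM → JG → NR → AI → LC → LP → CX → NW → ON → ZM → JI → PA

Visit LT; enqueue HG, NI, RH → queue [HG, NI, RH]
Visit HG; enqueue HC, IA, RG → queue [NI, RH, HC, IA, RG]
Visit NI; enqueue QM → queue [RH, HC, IA, RG, QM]
Visit RH; enqueue JG, NR → queue [HC, IA, RG, QM, JG, NR]
Visit HC; enqueue AI, LC, LP → queue [IA, RG, QM, JG, NR, AI, LC, LP]
Visit IA; enqueue CX, NW, ON → queue [RG, QM, JG, NR, AI, LC, LP, CX, NW, ON]
Visit RG → queue [QM, JG, NR, AI, LC, LP, CX, NW, ON]
Visit QM; enqueue ZM → queue [JG, NR, AI, LC, LP, CX, NW, ON, ZM]
Visit JG; enqueue JI → queue [NR, AI, LC, LP, CX, NW, ON, ZM, JI]
Visit NR → queue [AI, LC, LP, CX, NW, ON, ZM, JI]
Visit AI → queue [LC, LP, CX, NW, ON, ZM, JI]
Visit LC → queue [LP, CX, NW, ON, ZM, JI]
Visit LP → queue [CX, NW, ON, ZM, JI]
Visit CX; enqueue PA → queue [NW, ON, ZM, JI, PA]
Visit NW → queue [ON, ZM, JI, PA]
Visit ON → queue [ZM, JI, PA]
Visit ZM → queue [JI, PA]
Visit JI → queue [PA]
Visit PA → queue []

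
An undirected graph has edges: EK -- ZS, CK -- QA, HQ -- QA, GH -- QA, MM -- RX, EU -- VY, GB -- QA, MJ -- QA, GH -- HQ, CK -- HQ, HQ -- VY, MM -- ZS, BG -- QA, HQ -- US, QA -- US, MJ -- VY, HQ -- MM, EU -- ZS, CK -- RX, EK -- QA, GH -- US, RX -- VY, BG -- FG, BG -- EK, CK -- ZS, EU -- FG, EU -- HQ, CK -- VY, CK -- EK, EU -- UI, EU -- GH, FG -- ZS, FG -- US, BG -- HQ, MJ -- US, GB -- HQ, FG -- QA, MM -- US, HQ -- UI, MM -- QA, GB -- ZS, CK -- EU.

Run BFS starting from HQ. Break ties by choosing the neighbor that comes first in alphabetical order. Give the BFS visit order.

HQ → BG → CK → EU → GB → GH → MM → QA → UI → US → VY → EK → FG → RX → ZS → MJ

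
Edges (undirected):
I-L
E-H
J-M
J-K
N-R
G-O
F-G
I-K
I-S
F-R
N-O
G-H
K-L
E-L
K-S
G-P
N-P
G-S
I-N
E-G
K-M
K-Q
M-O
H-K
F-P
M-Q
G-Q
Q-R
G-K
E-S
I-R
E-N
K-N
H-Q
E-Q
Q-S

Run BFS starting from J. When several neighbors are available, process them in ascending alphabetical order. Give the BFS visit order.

J, K, M, G, H, I, L, N, Q, S, O, E, F, P, R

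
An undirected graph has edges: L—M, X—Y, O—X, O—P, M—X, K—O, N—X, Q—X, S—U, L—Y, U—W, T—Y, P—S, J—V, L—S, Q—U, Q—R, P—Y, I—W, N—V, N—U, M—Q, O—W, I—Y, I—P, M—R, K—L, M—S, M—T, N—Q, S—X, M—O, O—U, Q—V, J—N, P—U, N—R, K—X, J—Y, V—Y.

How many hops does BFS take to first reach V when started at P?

2

Level 0: P
Level 1: I, O, S, U, Y
Level 2: J, K, L, M, N, Q, T, V, W, X
Level 3: R
V first appears at level 2.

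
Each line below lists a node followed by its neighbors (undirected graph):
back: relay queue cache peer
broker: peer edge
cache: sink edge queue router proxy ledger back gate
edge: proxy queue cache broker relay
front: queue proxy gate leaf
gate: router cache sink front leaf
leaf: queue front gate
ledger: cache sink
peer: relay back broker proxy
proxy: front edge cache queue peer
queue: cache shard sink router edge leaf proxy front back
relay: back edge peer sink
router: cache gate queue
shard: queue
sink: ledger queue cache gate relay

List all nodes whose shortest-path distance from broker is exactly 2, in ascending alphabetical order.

back, cache, proxy, queue, relay

Level 0: broker
Level 1: edge, peer
Level 2: back, cache, proxy, queue, relay
Level 3: front, gate, leaf, ledger, router, shard, sink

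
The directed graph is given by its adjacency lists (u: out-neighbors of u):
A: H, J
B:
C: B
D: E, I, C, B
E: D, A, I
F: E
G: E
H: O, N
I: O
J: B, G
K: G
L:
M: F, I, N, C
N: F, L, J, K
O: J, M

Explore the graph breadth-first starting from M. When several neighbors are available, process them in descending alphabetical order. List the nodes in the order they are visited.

M, N, I, F, C, L, K, J, O, E, B, G, D, A, H

Visit M; enqueue N, I, F, C → queue [N, I, F, C]
Visit N; enqueue L, K, J → queue [I, F, C, L, K, J]
Visit I; enqueue O → queue [F, C, L, K, J, O]
Visit F; enqueue E → queue [C, L, K, J, O, E]
Visit C; enqueue B → queue [L, K, J, O, E, B]
Visit L → queue [K, J, O, E, B]
Visit K; enqueue G → queue [J, O, E, B, G]
Visit J → queue [O, E, B, G]
Visit O → queue [E, B, G]
Visit E; enqueue D, A → queue [B, G, D, A]
Visit B → queue [G, D, A]
Visit G → queue [D, A]
Visit D → queue [A]
Visit A; enqueue H → queue [H]
Visit H → queue []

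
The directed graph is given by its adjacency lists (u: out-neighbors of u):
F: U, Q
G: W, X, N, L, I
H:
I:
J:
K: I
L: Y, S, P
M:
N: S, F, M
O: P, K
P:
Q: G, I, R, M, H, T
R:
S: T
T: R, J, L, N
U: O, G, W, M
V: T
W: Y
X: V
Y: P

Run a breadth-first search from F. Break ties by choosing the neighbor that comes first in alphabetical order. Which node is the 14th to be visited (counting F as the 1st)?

Visit F; enqueue Q, U → queue [Q, U]
Visit Q; enqueue G, H, I, M, R, T → queue [U, G, H, I, M, R, T]
Visit U; enqueue O, W → queue [G, H, I, M, R, T, O, W]
Visit G; enqueue L, N, X → queue [H, I, M, R, T, O, W, L, N, X]
Visit H → queue [I, M, R, T, O, W, L, N, X]
Visit I → queue [M, R, T, O, W, L, N, X]
Visit M → queue [R, T, O, W, L, N, X]
Visit R → queue [T, O, W, L, N, X]
Visit T; enqueue J → queue [O, W, L, N, X, J]
Visit O; enqueue K, P → queue [W, L, N, X, J, K, P]
Visit W; enqueue Y → queue [L, N, X, J, K, P, Y]
Visit L; enqueue S → queue [N, X, J, K, P, Y, S]
Visit N → queue [X, J, K, P, Y, S]
Visit X; enqueue V → queue [J, K, P, Y, S, V]
Visit J → queue [K, P, Y, S, V]
Visit K → queue [P, Y, S, V]
Visit P → queue [Y, S, V]
Visit Y → queue [S, V]
Visit S → queue [V]
Visit V → queue []

Visit order: F, Q, U, G, H, I, M, R, T, O, W, L, N, X, J, K, P, Y, S, V

X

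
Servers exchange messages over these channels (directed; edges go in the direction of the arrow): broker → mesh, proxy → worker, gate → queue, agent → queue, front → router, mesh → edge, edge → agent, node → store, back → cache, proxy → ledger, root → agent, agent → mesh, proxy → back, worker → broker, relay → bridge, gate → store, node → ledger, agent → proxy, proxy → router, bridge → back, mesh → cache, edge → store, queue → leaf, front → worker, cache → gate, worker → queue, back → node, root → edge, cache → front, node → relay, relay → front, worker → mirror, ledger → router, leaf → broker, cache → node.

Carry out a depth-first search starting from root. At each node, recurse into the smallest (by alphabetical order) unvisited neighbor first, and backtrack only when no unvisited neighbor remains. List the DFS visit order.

root, agent, mesh, cache, front, router, worker, broker, mirror, queue, leaf, gate, store, node, ledger, relay, bridge, back, edge, proxy

Visit root
root → agent
agent → mesh
mesh → cache
cache → front
front → router
front → worker
worker → broker
worker → mirror
worker → queue
queue → leaf
cache → gate
gate → store
cache → node
node → ledger
node → relay
relay → bridge
bridge → back
mesh → edge
agent → proxy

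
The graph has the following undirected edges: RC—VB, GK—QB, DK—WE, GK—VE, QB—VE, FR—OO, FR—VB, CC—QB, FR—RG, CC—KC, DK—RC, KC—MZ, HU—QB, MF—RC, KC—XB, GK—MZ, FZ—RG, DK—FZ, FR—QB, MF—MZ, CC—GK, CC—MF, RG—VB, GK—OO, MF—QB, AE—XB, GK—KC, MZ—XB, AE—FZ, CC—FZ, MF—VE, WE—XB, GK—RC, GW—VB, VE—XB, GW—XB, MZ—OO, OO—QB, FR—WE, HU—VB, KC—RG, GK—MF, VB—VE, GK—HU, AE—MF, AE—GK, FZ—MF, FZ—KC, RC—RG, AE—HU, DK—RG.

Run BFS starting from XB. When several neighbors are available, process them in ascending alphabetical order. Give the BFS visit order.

XB -> AE -> GW -> KC -> MZ -> VE -> WE -> FZ -> GK -> HU -> MF -> VB -> CC -> RG -> OO -> QB -> DK -> FR -> RC

Visit XB; enqueue AE, GW, KC, MZ, VE, WE → queue [AE, GW, KC, MZ, VE, WE]
Visit AE; enqueue FZ, GK, HU, MF → queue [GW, KC, MZ, VE, WE, FZ, GK, HU, MF]
Visit GW; enqueue VB → queue [KC, MZ, VE, WE, FZ, GK, HU, MF, VB]
Visit KC; enqueue CC, RG → queue [MZ, VE, WE, FZ, GK, HU, MF, VB, CC, RG]
Visit MZ; enqueue OO → queue [VE, WE, FZ, GK, HU, MF, VB, CC, RG, OO]
Visit VE; enqueue QB → queue [WE, FZ, GK, HU, MF, VB, CC, RG, OO, QB]
Visit WE; enqueue DK, FR → queue [FZ, GK, HU, MF, VB, CC, RG, OO, QB, DK, FR]
Visit FZ → queue [GK, HU, MF, VB, CC, RG, OO, QB, DK, FR]
Visit GK; enqueue RC → queue [HU, MF, VB, CC, RG, OO, QB, DK, FR, RC]
Visit HU → queue [MF, VB, CC, RG, OO, QB, DK, FR, RC]
Visit MF → queue [VB, CC, RG, OO, QB, DK, FR, RC]
Visit VB → queue [CC, RG, OO, QB, DK, FR, RC]
Visit CC → queue [RG, OO, QB, DK, FR, RC]
Visit RG → queue [OO, QB, DK, FR, RC]
Visit OO → queue [QB, DK, FR, RC]
Visit QB → queue [DK, FR, RC]
Visit DK → queue [FR, RC]
Visit FR → queue [RC]
Visit RC → queue []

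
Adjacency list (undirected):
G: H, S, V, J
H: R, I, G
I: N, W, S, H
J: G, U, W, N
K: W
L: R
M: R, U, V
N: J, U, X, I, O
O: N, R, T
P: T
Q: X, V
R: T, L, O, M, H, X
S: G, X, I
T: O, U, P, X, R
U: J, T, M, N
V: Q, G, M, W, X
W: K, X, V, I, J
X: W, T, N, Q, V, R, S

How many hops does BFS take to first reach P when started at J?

3

Level 0: J
Level 1: G, N, U, W
Level 2: H, I, K, M, O, S, T, V, X
Level 3: P, Q, R
Level 4: L
P first appears at level 3.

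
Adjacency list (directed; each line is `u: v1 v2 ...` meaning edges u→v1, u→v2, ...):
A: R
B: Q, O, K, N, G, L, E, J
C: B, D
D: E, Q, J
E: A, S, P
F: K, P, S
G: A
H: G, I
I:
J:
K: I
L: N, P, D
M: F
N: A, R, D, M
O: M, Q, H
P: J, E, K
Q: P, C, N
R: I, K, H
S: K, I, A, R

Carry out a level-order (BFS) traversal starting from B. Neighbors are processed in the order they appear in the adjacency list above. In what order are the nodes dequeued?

B Q O K N G L E J P C M H I A R D S F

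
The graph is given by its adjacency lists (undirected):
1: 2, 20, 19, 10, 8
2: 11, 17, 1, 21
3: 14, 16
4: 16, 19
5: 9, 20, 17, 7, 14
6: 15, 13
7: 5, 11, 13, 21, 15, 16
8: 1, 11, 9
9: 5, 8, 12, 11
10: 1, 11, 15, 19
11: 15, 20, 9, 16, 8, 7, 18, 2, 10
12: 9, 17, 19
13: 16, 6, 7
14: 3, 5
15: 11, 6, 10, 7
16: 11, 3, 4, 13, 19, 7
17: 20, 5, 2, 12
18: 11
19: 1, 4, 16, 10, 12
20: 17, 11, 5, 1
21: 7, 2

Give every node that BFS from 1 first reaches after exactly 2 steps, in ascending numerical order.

4, 5, 9, 11, 12, 15, 16, 17, 21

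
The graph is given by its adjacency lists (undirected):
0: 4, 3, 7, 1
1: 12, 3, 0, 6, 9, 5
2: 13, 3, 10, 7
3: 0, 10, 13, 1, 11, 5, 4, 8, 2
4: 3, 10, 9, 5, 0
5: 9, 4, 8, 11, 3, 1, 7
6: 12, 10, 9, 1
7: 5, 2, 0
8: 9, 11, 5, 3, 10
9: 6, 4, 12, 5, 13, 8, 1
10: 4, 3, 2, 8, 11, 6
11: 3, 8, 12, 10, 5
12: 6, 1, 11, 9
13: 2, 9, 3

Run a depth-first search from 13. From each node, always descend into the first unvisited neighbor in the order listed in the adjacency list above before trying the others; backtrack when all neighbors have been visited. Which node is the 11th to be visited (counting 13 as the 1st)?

1

Visit 13
13 → 2
2 → 3
3 → 0
0 → 4
4 → 10
10 → 8
8 → 9
9 → 6
6 → 12
12 → 1
1 → 5
5 → 11
5 → 7

Visit order: 13, 2, 3, 0, 4, 10, 8, 9, 6, 12, 1, 5, 11, 7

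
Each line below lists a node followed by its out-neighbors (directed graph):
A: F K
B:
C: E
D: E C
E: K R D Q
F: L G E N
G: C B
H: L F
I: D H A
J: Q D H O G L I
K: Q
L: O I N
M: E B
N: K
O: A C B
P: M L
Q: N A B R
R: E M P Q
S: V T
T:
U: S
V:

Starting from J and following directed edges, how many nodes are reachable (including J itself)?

BFS from J visits: J, D, G, H, I, L, O, Q, C, E, B, F, A, N, R, K, M, P
Reachable nodes: 18 of 22 total.

18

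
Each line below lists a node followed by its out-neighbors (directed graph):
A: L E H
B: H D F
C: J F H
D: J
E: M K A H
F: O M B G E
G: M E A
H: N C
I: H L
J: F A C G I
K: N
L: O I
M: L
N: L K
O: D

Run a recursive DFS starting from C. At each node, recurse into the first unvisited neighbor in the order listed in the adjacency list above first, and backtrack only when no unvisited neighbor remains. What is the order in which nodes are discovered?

C, J, F, O, D, M, L, I, H, N, K, B, G, E, A

Visit C
C → J
J → F
F → O
O → D
F → M
M → L
L → I
I → H
H → N
N → K
F → B
F → G
G → E
E → A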